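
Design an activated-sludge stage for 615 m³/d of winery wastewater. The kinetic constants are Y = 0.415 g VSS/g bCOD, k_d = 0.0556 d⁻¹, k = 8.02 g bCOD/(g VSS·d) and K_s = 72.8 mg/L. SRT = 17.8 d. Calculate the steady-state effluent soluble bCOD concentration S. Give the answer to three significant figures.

From the Monod/SRT balance for a CMAS, S = K_s·(1+k_d θ_c)/[θ_c·(Y k − k_d) − 1] = 72.8 × (1 + 0.0556 × 17.8) / [17.8 × (0.415 × 8.02 − 0.0556) − 1] = 144.8 / 57.25 = 2.530 mg/L.

S ≈ 2.53 mg/L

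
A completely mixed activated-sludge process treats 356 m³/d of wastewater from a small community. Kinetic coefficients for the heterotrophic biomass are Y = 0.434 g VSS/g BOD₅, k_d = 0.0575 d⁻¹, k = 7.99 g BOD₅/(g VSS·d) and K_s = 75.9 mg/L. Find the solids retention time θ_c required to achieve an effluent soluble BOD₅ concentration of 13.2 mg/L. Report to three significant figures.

From 1/θ_c = Y·k·S/(K_s + S) − k_d: Y·k·S/(K_s+S) = 0.434 × 7.99 × 13.2 / (75.9 + 13.2) = 0.5137 d⁻¹.
Then 1/θ_c = μ − k_d = 0.5137 − 0.0575 = 0.4562 d⁻¹, giving θ_c = 2.192 d.

θ_c ≈ 2.19 d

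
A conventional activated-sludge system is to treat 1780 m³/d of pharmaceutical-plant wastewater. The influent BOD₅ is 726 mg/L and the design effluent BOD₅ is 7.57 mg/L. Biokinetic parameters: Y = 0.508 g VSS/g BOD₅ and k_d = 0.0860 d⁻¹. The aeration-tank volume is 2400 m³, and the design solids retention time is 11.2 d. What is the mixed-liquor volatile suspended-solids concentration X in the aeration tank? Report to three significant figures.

X ≈ 1540 mg/L

From V·X·(1 + k_d·θ_c) = Y·Q·(S₀ − S)·θ_c: X = 0.508 × 1780 × (726 − 7.57) × 11.2 / [2400 × (1 + 0.0860 × 11.2)] = 1544 mg/L.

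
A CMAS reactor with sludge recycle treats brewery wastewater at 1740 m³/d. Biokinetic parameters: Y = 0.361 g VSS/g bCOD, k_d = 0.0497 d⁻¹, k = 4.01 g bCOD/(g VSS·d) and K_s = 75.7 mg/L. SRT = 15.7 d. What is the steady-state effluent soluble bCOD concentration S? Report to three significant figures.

For a completely mixed reactor with recycle the Lawrence–McCarty relation gives S = K_s·(1 + k_d·θ_c) / [θ_c·(Y·k − k_d) − 1] = 75.7 × (1 + 0.0497 × 15.7) / [15.7 × (0.361 × 4.01 − 0.0497) − 1] = 134.8 / 20.95 = 6.434 mg/L.

S ≈ 6.43 mg/L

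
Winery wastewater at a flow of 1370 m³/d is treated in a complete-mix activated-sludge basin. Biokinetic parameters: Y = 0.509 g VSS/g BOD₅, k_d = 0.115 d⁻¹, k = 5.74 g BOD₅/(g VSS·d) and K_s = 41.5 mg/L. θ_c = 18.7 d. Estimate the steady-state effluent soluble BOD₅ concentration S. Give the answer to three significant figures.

From the Monod/SRT balance for a CMAS, S = K_s·(1+k_d θ_c)/[θ_c·(Y k − k_d) − 1] = 41.5 × (1 + 0.115 × 18.7) / [18.7 × (0.509 × 5.74 − 0.115) − 1] = 130.7 / 51.48 = 2.540 mg/L.

S ≈ 2.54 mg/L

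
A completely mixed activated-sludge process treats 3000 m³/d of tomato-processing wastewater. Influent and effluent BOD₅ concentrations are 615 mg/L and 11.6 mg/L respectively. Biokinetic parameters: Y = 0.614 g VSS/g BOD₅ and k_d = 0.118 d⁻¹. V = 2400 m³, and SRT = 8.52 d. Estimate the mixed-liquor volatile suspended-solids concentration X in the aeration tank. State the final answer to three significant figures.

X ≈ 1970 mg/L

X = Y·Q·ΔS·θ_c / [V·(1 + k_d θ_c)] = 0.614 × 3000 × (615 − 11.6) × 8.52 / [2400 × (1 + 0.118 × 8.52)] = 1968 mg/L.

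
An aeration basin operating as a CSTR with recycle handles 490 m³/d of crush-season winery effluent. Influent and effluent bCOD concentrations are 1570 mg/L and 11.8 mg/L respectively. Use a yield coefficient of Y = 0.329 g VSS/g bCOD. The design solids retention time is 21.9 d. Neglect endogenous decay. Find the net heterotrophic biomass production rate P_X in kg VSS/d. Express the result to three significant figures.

With endogenous decay neglected, the observed yield equals the true yield: Y_obs = Y = 0.329 g VSS/g bCOD.
Q·(S₀ − S) = 490 × (1570 − 11.8) × 10⁻³ = 763.5 kg/d removed.
Net biomass production P_X = Y_obs × Q·(S₀ − S) = 0.3290 × 763.5 = 251.2 kg VSS/d.

P_X ≈ 251 kg VSS/d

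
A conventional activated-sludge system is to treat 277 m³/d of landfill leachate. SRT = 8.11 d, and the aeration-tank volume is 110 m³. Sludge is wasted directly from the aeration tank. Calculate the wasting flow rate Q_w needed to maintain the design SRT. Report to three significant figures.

Q_w ≈ 13.6 m³/d

With mixed-liquor wasting, θ_c = V/Q_w, so Q_w = V/θ_c = 110.0/8.11 = 13.56 m³/d.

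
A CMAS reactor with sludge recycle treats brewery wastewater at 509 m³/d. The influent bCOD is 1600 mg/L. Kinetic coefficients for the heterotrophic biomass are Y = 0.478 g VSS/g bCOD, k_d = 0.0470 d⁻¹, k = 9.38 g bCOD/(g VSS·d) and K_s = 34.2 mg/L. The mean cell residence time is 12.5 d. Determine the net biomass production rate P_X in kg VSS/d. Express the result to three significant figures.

For a completely mixed reactor with recycle the Lawrence–McCarty relation gives S = K_s·(1 + k_d·θ_c) / [θ_c·(Y·k − k_d) − 1] = 34.2 × (1 + 0.0470 × 12.5) / [12.5 × (0.478 × 9.38 − 0.0470) − 1] = 54.29 / 54.46 = 0.9970 mg/L.
Y_obs = Y / (1 + k_d θ_c) = 0.478 / (1 + 0.0470 × 12.5) = 0.478 / 1.587 = 0.3011.
ΔS = 1600 − 0.997 = 1599 mg/L, so the substrate removal rate is 509 × 1599/1000 = 813.9 kg bCOD/d.
So the net sludge growth is P_X = 0.3011 × 813.9 = 245.1 kg VSS/d.

P_X ≈ 245 kg VSS/d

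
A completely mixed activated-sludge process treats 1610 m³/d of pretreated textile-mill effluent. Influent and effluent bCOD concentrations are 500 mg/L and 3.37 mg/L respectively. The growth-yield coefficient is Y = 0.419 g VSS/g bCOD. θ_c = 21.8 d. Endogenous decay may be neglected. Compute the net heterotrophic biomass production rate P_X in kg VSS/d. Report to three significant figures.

Since k_d ≈ 0, Y_obs = Y = 0.419 g VSS/g bCOD.
Q·(S₀ − S) = 1610 × (500 − 3.37) × 10⁻³ = 799.6 kg/d removed.
Net biomass production P_X = Y_obs × Q·(S₀ − S) = 0.4190 × 799.6 = 335.0 kg VSS/d.

P_X ≈ 335 kg VSS/d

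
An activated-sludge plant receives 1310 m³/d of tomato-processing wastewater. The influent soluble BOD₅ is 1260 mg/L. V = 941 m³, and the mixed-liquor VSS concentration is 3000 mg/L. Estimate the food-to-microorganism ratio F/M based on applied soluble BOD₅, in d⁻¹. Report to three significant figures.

F/M ≈ 0.585 d⁻¹

Food-to-microorganism ratio F/M = Q S₀ / (V X) = 1310 × 1260 / (941.0 × 3000) = 0.5847 d⁻¹.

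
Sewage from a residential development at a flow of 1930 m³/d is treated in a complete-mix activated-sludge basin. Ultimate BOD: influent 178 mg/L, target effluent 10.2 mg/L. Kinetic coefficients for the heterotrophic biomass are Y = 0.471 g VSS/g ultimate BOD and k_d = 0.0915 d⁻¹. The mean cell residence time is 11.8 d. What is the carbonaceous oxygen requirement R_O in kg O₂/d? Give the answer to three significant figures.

R_O ≈ 220 kg O₂/d

Correct the yield for decay: Y_obs = Y/(1 + k_d θ_c) = 0.471 / (1 + 0.0915 × 11.8) = 0.471 / 2.080 = 0.2265.
Mass of ultimate BOD removed per day: Q(S₀ − S) = 1930 × 167.8 g/m³ = 323.9 kg/d.
Net sludge production P_X = 0.2265 × 323.9 = 73.34 kg VSS/d.
R_O = Q·ΔS − 1.42 P_X = 323.9 − 104.1 = 219.7 kg O₂/d.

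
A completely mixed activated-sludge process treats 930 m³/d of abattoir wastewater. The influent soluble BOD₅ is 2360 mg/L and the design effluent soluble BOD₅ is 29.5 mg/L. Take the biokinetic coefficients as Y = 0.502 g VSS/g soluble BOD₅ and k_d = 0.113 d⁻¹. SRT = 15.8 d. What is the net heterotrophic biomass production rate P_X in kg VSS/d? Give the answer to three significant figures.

Correct the yield for decay: Y_obs = Y/(1 + k_d θ_c) = 0.502 / (1 + 0.113 × 15.8) = 0.502 / 2.785 = 0.1802.
Q·(S₀ − S) = 930 × (2360 − 29.5) × 10⁻³ = 2167 kg/d removed.
Net biomass production P_X = Y_obs × Q·(S₀ − S) = 0.1802 × 2167 = 390.6 kg VSS/d.

P_X ≈ 391 kg VSS/d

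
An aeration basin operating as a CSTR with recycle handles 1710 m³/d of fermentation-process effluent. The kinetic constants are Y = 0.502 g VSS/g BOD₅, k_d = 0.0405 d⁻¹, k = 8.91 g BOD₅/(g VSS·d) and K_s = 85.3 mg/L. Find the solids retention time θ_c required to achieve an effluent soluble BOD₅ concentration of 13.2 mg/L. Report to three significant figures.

θ_c ≈ 1.79 d

At the target effluent, Y k S/(K_s+S) = 0.502×8.91×13.2/98.50 = 0.5994 d⁻¹.
1/θ_c = 0.5994 − 0.0405 = 0.5589 d⁻¹, so θ_c = 1.789 d.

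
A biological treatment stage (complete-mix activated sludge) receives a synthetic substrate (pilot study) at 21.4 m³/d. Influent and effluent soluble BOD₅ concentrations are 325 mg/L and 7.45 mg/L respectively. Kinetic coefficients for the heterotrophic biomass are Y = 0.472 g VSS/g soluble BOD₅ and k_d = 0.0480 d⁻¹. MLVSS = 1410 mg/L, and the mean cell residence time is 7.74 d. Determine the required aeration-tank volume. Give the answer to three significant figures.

Steady-state biomass mass balance: V·X·(1 + k_d·θ_c) = Y·Q·(S₀ − S)·θ_c, so V = 0.472 × 21.4 × (325 − 7.45) × 7.74 / [1410 × (1 + 0.0480 × 7.74)] = 2.48×10^4 / 1934 = 12.84 m³.

V ≈ 12.8 m³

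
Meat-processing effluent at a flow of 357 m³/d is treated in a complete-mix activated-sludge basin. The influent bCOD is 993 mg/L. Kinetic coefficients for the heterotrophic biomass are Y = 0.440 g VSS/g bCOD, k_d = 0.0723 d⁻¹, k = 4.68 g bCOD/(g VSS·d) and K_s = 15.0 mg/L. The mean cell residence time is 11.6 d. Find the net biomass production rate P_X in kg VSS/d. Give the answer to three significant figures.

P_X ≈ 84.7 kg VSS/d

From the Monod/SRT balance for a CMAS, S = K_s·(1+k_d θ_c)/[θ_c·(Y k − k_d) − 1] = 15.0 × (1 + 0.0723 × 11.6) / [11.6 × (0.440 × 4.68 − 0.0723) − 1] = 27.58 / 22.05 = 1.251 mg/L.
Y_obs = Y / (1 + k_d θ_c) = 0.440 / (1 + 0.0723 × 11.6) = 0.440 / 1.839 = 0.2393.
ΔS = 993 − 1.25 = 991.8 mg/L, so the substrate removal rate is 357 × 991.8/1000 = 354.1 kg bCOD/d.
Net biomass production P_X = Y_obs × Q·(S₀ − S) = 0.2393 × 354.1 = 84.73 kg VSS/d.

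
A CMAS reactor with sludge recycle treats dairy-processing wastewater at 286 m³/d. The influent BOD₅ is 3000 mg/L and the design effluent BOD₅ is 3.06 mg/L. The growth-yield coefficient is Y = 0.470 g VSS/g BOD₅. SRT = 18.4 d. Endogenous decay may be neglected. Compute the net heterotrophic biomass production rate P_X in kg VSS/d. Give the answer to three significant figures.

Since k_d ≈ 0, Y_obs = Y = 0.470 g VSS/g BOD₅.
Q·(S₀ − S) = 286 × (3000 − 3.06) × 10⁻³ = 857.1 kg/d removed.
Net biomass production P_X = Y_obs × Q·(S₀ − S) = 0.4700 × 857.1 = 402.8 kg VSS/d.

P_X ≈ 403 kg VSS/d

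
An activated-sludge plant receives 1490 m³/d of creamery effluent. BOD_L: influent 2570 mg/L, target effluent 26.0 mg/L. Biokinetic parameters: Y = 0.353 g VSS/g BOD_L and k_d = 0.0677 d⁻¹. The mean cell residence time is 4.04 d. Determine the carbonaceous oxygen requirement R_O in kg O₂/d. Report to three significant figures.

Y_obs = Y / (1 + k_d θ_c) = 0.353 / (1 + 0.0677 × 4.04) = 0.353 / 1.274 = 0.2772.
Q·(S₀ − S) = 1490 × (2570 − 26.0) × 10⁻³ = 3791 kg/d removed.
Net sludge production P_X = 0.2772 × 3791 = 1051 kg VSS/d.
R_O = Q·(S₀ − S) − 1.42·P_X = 3791 − 1.42 × 1051 = 2299 kg O₂/d.

R_O ≈ 2300 kg O₂/d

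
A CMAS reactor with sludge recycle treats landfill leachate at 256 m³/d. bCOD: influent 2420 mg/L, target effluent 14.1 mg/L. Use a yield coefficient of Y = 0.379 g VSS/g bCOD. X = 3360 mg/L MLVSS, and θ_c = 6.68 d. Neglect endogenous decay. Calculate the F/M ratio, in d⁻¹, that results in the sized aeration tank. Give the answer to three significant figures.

Biomass mass balance (decay neglected): V·X = Y·Q·(S₀ − S)·θ_c, so V = 0.379 × 256 × (2420 − 14.1) × 6.68 / 3360 = 464.1 m³.
F/M = applied load / biomass = Q·S₀/(V·X) = 256 × 2420 / (464.1 × 3360) = 0.3973 d⁻¹.

F/M ≈ 0.397 d⁻¹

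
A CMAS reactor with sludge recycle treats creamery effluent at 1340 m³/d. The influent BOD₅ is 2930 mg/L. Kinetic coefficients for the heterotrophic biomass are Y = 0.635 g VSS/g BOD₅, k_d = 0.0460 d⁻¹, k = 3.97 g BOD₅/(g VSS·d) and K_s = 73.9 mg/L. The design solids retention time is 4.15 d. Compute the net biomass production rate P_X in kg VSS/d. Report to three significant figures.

P_X ≈ 2090 kg VSS/d

For a completely mixed reactor with recycle the Lawrence–McCarty relation gives S = K_s·(1 + k_d·θ_c) / [θ_c·(Y·k − k_d) − 1] = 73.9 × (1 + 0.0460 × 4.15) / [4.15 × (0.635 × 3.97 − 0.0460) − 1] = 88.01 / 9.271 = 9.493 mg/L.
Y_obs = Y / (1 + k_d θ_c) = 0.635 / (1 + 0.0460 × 4.15) = 0.635 / 1.191 = 0.5332.
ΔS = 2930 − 9.49 = 2921 mg/L, so the substrate removal rate is 1340 × 2921/1000 = 3913 kg BOD₅/d.
So the net sludge growth is P_X = 0.5332 × 3913 = 2087 kg VSS/d.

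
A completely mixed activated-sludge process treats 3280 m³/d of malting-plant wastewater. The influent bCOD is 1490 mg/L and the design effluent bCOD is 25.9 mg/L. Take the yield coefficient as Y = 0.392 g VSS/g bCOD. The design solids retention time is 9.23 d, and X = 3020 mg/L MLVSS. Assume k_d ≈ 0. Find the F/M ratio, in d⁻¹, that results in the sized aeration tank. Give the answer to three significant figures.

V·X = Y·Q·ΔS·θ_c gives V = 0.392 × 3280 × (1490 − 25.9) × 9.23 / 3020 = 5753 m³.
F/M = Q·S₀ / (V·X) = 3280 × 1490 / (5753 × 3020) = 0.2813 g bCOD·(g VSS·d)⁻¹.

F/M ≈ 0.281 d⁻¹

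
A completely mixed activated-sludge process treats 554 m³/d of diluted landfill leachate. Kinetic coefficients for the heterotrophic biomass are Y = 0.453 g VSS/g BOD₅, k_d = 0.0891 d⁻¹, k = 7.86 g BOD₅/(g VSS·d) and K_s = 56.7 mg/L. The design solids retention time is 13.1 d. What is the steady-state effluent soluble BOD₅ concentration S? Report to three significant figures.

For a completely mixed reactor with recycle the Lawrence–McCarty relation gives S = K_s·(1 + k_d·θ_c) / [θ_c·(Y·k − k_d) − 1] = 56.7 × (1 + 0.0891 × 13.1) / [13.1 × (0.453 × 7.86 − 0.0891) − 1] = 122.9 / 44.48 = 2.763 mg/L.

S ≈ 2.76 mg/L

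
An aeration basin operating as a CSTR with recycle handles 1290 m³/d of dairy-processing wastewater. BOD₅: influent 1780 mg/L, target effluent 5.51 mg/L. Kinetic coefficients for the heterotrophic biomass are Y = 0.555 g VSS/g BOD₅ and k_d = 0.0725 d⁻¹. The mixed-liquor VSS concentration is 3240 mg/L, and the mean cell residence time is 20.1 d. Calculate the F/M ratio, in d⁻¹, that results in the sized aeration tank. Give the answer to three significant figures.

F/M ≈ 0.221 d⁻¹

From the SRT design equation V = Y Q (S₀−S) θ_c / [X (1 + k_d θ_c)] = 0.555 × 1290 × (1780 − 5.51) × 20.1 / [3240 × (1 + 0.0725 × 20.1)] = 2.55×10^7 / 7961 = 3207 m³.
F/M = Q·S₀ / (V·X) = 1290 × 1780 / (3207 × 3240) = 0.2210 g BOD₅·(g VSS·d)⁻¹.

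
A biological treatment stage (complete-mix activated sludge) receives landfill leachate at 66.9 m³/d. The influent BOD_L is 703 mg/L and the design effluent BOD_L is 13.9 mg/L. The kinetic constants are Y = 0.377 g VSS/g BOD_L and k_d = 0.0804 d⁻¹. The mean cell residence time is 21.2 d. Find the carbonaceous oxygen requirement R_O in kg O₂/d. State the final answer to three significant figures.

R_O ≈ 37.0 kg O₂/d

Correct the yield for decay: Y_obs = Y/(1 + k_d θ_c) = 0.377 / (1 + 0.0804 × 21.2) = 0.377 / 2.704 = 0.1394.
Mass of BOD_L removed per day: Q(S₀ − S) = 66.9 × 689.1 g/m³ = 46.10 kg/d.
P_X = Y_obs·Q·(S₀ − S) = 0.1394 × 46.10 = 6.426 kg VSS/d.
Carbonaceous O₂ demand = substrate oxidised − cell-mass equivalent = 46.10 − 1.42 × 6.426 = 36.98 kg O₂/d.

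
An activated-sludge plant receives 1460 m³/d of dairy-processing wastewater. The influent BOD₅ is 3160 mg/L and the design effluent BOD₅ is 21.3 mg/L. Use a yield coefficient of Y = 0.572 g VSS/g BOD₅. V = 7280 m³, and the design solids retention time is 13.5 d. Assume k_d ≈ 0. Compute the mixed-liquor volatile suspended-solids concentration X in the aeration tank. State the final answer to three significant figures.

Without decay, X = Y Q (S₀−S) θ_c / V = 0.572 × 1460 × (3160 − 21.3) × 13.5 / 7280 = 4861 mg/L.

X ≈ 4860 mg/L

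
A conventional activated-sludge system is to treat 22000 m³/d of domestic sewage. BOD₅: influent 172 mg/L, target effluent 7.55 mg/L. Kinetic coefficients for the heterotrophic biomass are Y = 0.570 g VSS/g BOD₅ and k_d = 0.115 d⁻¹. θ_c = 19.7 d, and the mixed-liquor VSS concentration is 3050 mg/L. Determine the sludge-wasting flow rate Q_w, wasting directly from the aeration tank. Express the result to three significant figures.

Q_w ≈ 207 m³/d

From the SRT design equation V = Y Q (S₀−S) θ_c / [X (1 + k_d θ_c)] = 0.570 × 22000 × (172 − 7.55) × 19.7 / [3050 × (1 + 0.115 × 19.7)] = 4.06×10^7 / 9960 = 4079 m³.
For wasting at MLVSS concentration, Q_w = V/θ_c = 4079/19.7 = 207.1 m³/d.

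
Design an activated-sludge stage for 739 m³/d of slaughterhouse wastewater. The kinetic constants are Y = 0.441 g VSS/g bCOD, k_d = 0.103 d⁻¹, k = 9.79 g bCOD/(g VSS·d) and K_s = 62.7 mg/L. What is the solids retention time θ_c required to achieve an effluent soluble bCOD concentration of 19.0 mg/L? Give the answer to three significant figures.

Specific growth rate at S = 19.0 mg/L: μ = YkS/(K_s+S) = 0.441·9.79·19.0/(62.7+19.0) = 1.004 d⁻¹.
θ_c = 1/(μ − k_d) = 1/(1.004 − 0.103) = 1/0.9010 = 1.110 d.

θ_c ≈ 1.11 d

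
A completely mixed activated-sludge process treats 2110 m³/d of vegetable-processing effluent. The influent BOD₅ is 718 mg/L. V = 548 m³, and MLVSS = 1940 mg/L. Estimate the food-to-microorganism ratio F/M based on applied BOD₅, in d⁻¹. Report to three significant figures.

F/M ≈ 1.43 d⁻¹

F/M = applied load / biomass = Q·S₀/(V·X) = 2110 × 718 / (548.0 × 1940) = 1.425 d⁻¹.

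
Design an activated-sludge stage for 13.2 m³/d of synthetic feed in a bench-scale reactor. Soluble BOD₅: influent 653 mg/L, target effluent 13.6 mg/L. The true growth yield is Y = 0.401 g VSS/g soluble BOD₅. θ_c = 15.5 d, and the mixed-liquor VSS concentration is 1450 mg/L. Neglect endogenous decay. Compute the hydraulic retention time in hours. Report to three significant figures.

V·X = Y·Q·ΔS·θ_c gives V = 0.401 × 13.2 × (653 − 13.6) × 15.5 / 1450 = 36.18 m³.
Hydraulic retention time τ = V/Q = 36.18 / 13.2 = 2.741 d = 65.78 h.

τ ≈ 65.8 h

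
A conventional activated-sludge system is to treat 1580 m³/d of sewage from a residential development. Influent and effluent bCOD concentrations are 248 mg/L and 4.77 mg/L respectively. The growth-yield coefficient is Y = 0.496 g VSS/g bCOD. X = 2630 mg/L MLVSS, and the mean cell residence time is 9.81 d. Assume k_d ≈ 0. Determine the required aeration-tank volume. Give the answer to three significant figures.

V ≈ 711 m³

V·X = Y·Q·ΔS·θ_c gives V = 0.496 × 1580 × (248 − 4.77) × 9.81 / 2630 = 711.0 m³.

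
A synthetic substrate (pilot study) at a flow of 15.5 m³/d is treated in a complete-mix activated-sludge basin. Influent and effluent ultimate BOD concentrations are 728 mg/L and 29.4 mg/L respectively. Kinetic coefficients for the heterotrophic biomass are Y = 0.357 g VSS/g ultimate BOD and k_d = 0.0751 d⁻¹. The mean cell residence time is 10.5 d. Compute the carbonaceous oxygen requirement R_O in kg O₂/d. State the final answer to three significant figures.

Observed yield with endogenous decay: Y_obs = Y / (1 + k_d·θ_c) = 0.357 / (1 + 0.0751 × 10.5) = 0.357 / 1.789 = 0.1996 g VSS/g ultimate BOD.
Substrate removed = Q·(S₀ − S) = 15.5 m³/d × (728 − 29.4) g/m³ = 1.08×10^4 g/d = 10.83 kg/d.
P_X = Y_obs·Q·(S₀ − S) = 0.1996 × 10.83 = 2.161 kg VSS/d.
Carbonaceous O₂ demand = substrate oxidised − cell-mass equivalent = 10.83 − 1.42 × 2.161 = 7.759 kg O₂/d.

R_O ≈ 7.76 kg O₂/d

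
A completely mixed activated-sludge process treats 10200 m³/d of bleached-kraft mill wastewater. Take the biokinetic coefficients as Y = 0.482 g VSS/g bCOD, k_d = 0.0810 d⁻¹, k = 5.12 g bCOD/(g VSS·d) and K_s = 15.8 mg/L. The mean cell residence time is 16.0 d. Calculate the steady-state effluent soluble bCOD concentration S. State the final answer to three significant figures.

For a completely mixed reactor with recycle the Lawrence–McCarty relation gives S = K_s·(1 + k_d·θ_c) / [θ_c·(Y·k − k_d) − 1] = 15.8 × (1 + 0.0810 × 16.0) / [16.0 × (0.482 × 5.12 − 0.0810) − 1] = 36.28 / 37.19 = 0.9755 mg/L.

S ≈ 0.975 mg/L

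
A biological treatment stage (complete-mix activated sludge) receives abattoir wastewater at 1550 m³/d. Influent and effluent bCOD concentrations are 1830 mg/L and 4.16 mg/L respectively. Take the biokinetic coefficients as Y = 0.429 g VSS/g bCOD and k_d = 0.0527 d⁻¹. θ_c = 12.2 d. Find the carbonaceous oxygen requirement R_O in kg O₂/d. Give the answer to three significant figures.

Y_obs = Y / (1 + k_d θ_c) = 0.429 / (1 + 0.0527 × 12.2) = 0.429 / 1.643 = 0.2611.
Substrate removed = Q·(S₀ − S) = 1550 m³/d × (1830 − 4.16) g/m³ = 2.83×10^6 g/d = 2830 kg/d.
P_X = Y_obs·Q·(S₀ − S) = 0.2611 × 2830 = 739.0 kg VSS/d.
R_O = Q·ΔS − 1.42 P_X = 2830 − 1049 = 1781 kg O₂/d.

R_O ≈ 1780 kg O₂/d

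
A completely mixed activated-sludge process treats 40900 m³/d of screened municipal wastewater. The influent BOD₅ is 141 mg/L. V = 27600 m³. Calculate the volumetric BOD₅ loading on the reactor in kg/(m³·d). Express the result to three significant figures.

L_v ≈ 0.209 kg BOD₅/(m³·d)

L_v = Q S₀ / V = 40900 × 141 × 10⁻³ / 27600 = 0.2089 kg/(m³·d).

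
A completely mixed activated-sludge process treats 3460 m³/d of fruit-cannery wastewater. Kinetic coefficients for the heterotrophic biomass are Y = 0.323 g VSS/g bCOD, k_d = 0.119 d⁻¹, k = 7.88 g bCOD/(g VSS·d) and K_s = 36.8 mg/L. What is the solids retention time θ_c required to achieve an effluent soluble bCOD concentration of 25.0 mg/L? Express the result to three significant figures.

θ_c ≈ 1.10 d

Specific growth rate at S = 25.0 mg/L: μ = YkS/(K_s+S) = 0.323·7.88·25.0/(36.8+25.0) = 1.030 d⁻¹.
1/θ_c = 1.030 − 0.119 = 0.9106 d⁻¹, so θ_c = 1.098 d.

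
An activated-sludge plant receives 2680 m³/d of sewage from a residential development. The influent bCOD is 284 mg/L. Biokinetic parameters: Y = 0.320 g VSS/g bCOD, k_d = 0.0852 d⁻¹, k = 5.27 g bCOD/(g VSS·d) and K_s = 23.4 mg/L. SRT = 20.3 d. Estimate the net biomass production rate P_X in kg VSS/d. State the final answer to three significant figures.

P_X ≈ 88.6 kg VSS/d

Effluent substrate depends only on kinetics and SRT: S = K_s(1 + k_d θ_c) / [θ_c(Yk − k_d) − 1] = 23.4 × (1 + 0.0852 × 20.3) / [20.3 × (0.320 × 5.27 − 0.0852) − 1] = 63.87 / 31.50 = 2.027 mg/L.
Observed yield with endogenous decay: Y_obs = Y / (1 + k_d·θ_c) = 0.320 / (1 + 0.0852 × 20.3) = 0.320 / 2.730 = 0.1172 g VSS/g bCOD.
ΔS = 284 − 2.03 = 282.0 mg/L, so the substrate removal rate is 2680 × 282.0/1000 = 755.7 kg bCOD/d.
So the net sludge growth is P_X = 0.1172 × 755.7 = 88.59 kg VSS/d.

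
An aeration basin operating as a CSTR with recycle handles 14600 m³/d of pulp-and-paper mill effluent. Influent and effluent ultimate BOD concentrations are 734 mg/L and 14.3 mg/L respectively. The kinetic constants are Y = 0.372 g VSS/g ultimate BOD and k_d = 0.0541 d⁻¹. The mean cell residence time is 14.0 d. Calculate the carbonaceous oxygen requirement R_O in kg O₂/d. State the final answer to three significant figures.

Observed yield with endogenous decay: Y_obs = Y / (1 + k_d·θ_c) = 0.372 / (1 + 0.0541 × 14.0) = 0.372 / 1.757 = 0.2117 g VSS/g ultimate BOD.
Substrate removed = Q·(S₀ − S) = 14600 m³/d × (734 − 14.3) g/m³ = 1.05×10^7 g/d = 10508 kg/d.
Biomass synthesised: P_X = Y_obs × 10508 = 2224 kg VSS/d.
R_O = Q·ΔS − 1.42 P_X = 10508 − 3158 = 7349 kg O₂/d.

R_O ≈ 7350 kg O₂/d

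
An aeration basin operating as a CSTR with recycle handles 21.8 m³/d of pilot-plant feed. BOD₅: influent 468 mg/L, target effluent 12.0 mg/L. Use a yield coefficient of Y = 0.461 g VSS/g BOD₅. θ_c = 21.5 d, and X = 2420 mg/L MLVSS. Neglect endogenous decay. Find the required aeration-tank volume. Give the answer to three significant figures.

With k_d = 0 the design equation reduces to V = Y Q (S₀−S) θ_c / X = 0.461 × 21.8 × (468 − 12.0) × 21.5 / 2420 = 40.71 m³.

V ≈ 40.7 m³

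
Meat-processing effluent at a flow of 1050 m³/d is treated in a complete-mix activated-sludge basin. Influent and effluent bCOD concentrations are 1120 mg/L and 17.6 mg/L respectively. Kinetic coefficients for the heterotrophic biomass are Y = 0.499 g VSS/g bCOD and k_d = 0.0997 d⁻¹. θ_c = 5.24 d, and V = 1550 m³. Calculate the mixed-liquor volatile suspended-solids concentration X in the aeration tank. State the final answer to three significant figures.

X ≈ 1280 mg/L

From V·X·(1 + k_d·θ_c) = Y·Q·(S₀ − S)·θ_c: X = 0.499 × 1050 × (1120 − 17.6) × 5.24 / [1550 × (1 + 0.0997 × 5.24)] = 1283 mg/L.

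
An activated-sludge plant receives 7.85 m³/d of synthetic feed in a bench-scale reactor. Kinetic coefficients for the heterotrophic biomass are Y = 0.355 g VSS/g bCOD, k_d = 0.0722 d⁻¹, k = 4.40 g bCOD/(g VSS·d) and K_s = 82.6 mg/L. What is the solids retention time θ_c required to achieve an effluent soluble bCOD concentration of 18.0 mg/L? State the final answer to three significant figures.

Specific growth rate at S = 18.0 mg/L: μ = YkS/(K_s+S) = 0.355·4.40·18.0/(82.6+18.0) = 0.2795 d⁻¹.
θ_c = 1/(μ − k_d) = 1/(0.2795 − 0.0722) = 1/0.2073 = 4.824 d.

θ_c ≈ 4.82 d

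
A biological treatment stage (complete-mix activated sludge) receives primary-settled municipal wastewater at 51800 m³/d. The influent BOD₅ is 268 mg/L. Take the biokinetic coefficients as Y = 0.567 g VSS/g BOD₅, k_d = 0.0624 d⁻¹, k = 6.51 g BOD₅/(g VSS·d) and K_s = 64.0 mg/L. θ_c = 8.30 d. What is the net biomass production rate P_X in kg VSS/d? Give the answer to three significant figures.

Effluent substrate depends only on kinetics and SRT: S = K_s(1 + k_d θ_c) / [θ_c(Yk − k_d) − 1] = 64.0 × (1 + 0.0624 × 8.30) / [8.30 × (0.567 × 6.51 − 0.0624) − 1] = 97.15 / 29.12 = 3.336 mg/L.
Correct the yield for decay: Y_obs = Y/(1 + k_d θ_c) = 0.567 / (1 + 0.0624 × 8.30) = 0.567 / 1.518 = 0.3735.
Substrate removed = Q·(S₀ − S) = 51800 m³/d × (268 − 3.34) g/m³ = 1.37×10^7 g/d = 13709 kg/d.
Biomass produced: P_X = Y_obs·Q·ΔS = 0.3735 × 13709 ≈ 5121 kg VSS/d.

P_X ≈ 5120 kg VSS/d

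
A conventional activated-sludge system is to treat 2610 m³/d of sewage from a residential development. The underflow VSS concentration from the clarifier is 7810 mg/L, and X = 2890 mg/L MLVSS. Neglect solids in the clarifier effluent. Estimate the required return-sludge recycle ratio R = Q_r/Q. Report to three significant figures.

Mass balance around the secondary clarifier (neglecting effluent solids): R = X / (X_r − X) = 2890 / (7810 − 2890) = 0.5874.

R ≈ 0.587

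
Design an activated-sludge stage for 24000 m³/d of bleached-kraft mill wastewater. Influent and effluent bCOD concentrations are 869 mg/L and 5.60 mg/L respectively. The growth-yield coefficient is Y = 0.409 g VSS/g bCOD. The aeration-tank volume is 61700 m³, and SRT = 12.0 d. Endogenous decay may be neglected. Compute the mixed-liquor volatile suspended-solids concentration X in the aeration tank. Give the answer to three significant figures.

X ≈ 1650 mg/L

Without decay, X = Y Q (S₀−S) θ_c / V = 0.409 × 24000 × (869 − 5.60) × 12.0 / 61700 = 1648 mg/L.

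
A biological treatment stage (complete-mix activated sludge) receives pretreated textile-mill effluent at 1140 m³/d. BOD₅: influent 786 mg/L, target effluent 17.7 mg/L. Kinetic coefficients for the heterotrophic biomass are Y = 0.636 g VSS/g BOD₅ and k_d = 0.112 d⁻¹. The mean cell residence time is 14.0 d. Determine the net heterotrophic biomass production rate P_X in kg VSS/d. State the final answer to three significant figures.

Y_obs = Y / (1 + k_d θ_c) = 0.636 / (1 + 0.112 × 14.0) = 0.636 / 2.568 = 0.2477.
Q·(S₀ − S) = 1140 × (786 − 17.7) × 10⁻³ = 875.9 kg/d removed.
Biomass produced: P_X = Y_obs·Q·ΔS = 0.2477 × 875.9 ≈ 216.9 kg VSS/d.

P_X ≈ 217 kg VSS/d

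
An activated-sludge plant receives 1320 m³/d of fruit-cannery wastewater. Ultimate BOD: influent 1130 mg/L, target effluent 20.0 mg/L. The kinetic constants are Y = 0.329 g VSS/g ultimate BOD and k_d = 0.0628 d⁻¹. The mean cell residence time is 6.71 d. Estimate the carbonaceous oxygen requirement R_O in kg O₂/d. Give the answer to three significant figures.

R_O ≈ 984 kg O₂/d

Y_obs = Y / (1 + k_d θ_c) = 0.329 / (1 + 0.0628 × 6.71) = 0.329 / 1.421 = 0.2315.
Q·(S₀ − S) = 1320 × (1130 − 20.0) × 10⁻³ = 1465 kg/d removed.
P_X = Y_obs·Q·(S₀ − S) = 0.2315 × 1465 = 339.1 kg VSS/d.
R_O = Q·ΔS − 1.42 P_X = 1465 − 481.6 = 983.6 kg O₂/d.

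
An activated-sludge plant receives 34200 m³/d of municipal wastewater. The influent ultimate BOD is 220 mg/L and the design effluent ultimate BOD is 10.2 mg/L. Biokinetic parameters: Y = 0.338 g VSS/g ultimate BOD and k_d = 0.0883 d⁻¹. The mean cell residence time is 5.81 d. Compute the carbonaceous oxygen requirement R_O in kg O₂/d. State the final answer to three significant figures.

R_O ≈ 4900 kg O₂/d

Observed yield with endogenous decay: Y_obs = Y / (1 + k_d·θ_c) = 0.338 / (1 + 0.0883 × 5.81) = 0.338 / 1.513 = 0.2234 g VSS/g ultimate BOD.
ΔS = 220 − 10.2 = 209.8 mg/L, so the substrate removal rate is 34200 × 209.8/1000 = 7175 kg ultimate BOD/d.
Net sludge production P_X = 0.2234 × 7175 = 1603 kg VSS/d.
Carbonaceous O₂ demand = substrate oxidised − cell-mass equivalent = 7175 − 1.42 × 1603 = 4899 kg O₂/d.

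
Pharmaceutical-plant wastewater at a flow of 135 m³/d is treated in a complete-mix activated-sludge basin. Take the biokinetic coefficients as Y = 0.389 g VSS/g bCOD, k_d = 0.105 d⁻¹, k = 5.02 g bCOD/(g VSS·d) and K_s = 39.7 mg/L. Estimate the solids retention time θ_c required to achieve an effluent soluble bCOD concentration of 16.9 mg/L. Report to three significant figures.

θ_c ≈ 2.09 d

At the target effluent, Y k S/(K_s+S) = 0.389×5.02×16.9/56.60 = 0.5831 d⁻¹.
θ_c = 1/(μ − k_d) = 1/(0.5831 − 0.105) = 1/0.4781 = 2.092 d.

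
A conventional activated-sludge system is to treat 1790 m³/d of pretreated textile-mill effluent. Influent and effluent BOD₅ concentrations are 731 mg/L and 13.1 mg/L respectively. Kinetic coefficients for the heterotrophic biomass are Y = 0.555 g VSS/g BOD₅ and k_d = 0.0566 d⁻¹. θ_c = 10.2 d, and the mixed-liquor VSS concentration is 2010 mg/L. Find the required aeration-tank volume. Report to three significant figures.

V ≈ 2290 m³

From the SRT design equation V = Y Q (S₀−S) θ_c / [X (1 + k_d θ_c)] = 0.555 × 1790 × (731 − 13.1) × 10.2 / [2010 × (1 + 0.0566 × 10.2)] = 7.27×10^6 / 3170 = 2295 m³.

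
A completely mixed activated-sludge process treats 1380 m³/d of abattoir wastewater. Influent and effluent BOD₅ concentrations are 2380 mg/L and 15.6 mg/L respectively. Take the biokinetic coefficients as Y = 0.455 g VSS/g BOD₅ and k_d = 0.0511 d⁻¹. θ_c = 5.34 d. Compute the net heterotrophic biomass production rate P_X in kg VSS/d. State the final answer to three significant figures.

P_X ≈ 1170 kg VSS/d

Observed yield with endogenous decay: Y_obs = Y / (1 + k_d·θ_c) = 0.455 / (1 + 0.0511 × 5.34) = 0.455 / 1.273 = 0.3575 g VSS/g BOD₅.
Mass of BOD₅ removed per day: Q(S₀ − S) = 1380 × 2364 g/m³ = 3263 kg/d.
Net biomass production P_X = Y_obs × Q·(S₀ − S) = 0.3575 × 3263 = 1166 kg VSS/d.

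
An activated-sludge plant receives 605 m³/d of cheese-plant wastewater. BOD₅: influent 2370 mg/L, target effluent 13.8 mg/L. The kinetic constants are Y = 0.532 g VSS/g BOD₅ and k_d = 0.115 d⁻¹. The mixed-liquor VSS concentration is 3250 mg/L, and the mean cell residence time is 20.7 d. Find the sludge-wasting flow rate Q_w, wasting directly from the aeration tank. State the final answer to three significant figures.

Steady-state biomass mass balance: V·X·(1 + k_d·θ_c) = Y·Q·(S₀ − S)·θ_c, so V = 0.532 × 605 × (2370 − 13.8) × 20.7 / [3250 × (1 + 0.115 × 20.7)] = 1.57×10^7 / 10987 = 1429 m³.
With mixed-liquor wasting, θ_c = V/Q_w, so Q_w = V/θ_c = 1429/20.7 = 69.03 m³/d.

Q_w ≈ 69.0 m³/d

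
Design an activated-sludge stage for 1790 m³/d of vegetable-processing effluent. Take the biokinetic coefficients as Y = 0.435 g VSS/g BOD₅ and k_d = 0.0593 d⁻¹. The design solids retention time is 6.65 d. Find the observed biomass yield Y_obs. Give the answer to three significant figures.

Correct the yield for decay: Y_obs = Y/(1 + k_d θ_c) = 0.435 / (1 + 0.0593 × 6.65) = 0.435 / 1.394 = 0.3120.

Y_obs ≈ 0.312 g VSS/g BOD₅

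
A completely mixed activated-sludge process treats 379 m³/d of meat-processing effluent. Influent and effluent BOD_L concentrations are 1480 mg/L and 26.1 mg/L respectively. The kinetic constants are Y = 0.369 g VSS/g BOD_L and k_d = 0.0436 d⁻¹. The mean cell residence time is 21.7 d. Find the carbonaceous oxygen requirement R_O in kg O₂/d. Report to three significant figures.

R_O ≈ 403 kg O₂/d

Observed yield with endogenous decay: Y_obs = Y / (1 + k_d·θ_c) = 0.369 / (1 + 0.0436 × 21.7) = 0.369 / 1.946 = 0.1896 g VSS/g BOD_L.
ΔS = 1480 − 26.1 = 1454 mg/L, so the substrate removal rate is 379 × 1454/1000 = 551.0 kg BOD_L/d.
Net sludge production P_X = 0.1896 × 551.0 = 104.5 kg VSS/d.
R_O = Q·ΔS − 1.42 P_X = 551.0 − 148.4 = 402.7 kg O₂/d.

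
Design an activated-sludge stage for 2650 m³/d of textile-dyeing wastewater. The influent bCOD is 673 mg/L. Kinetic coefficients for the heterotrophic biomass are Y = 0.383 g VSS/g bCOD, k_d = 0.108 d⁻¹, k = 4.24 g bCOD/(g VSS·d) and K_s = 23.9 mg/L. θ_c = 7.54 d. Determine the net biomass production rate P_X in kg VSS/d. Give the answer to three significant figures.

P_X ≈ 374 kg VSS/d

For a completely mixed reactor with recycle the Lawrence–McCarty relation gives S = K_s·(1 + k_d·θ_c) / [θ_c·(Y·k − k_d) − 1] = 23.9 × (1 + 0.108 × 7.54) / [7.54 × (0.383 × 4.24 − 0.108) − 1] = 43.36 / 10.43 = 4.157 mg/L.
Correct the yield for decay: Y_obs = Y/(1 + k_d θ_c) = 0.383 / (1 + 0.108 × 7.54) = 0.383 / 1.814 = 0.2111.
Substrate removed = Q·(S₀ − S) = 2650 m³/d × (673 − 4.16) g/m³ = 1.77×10^6 g/d = 1772 kg/d.
So the net sludge growth is P_X = 0.2111 × 1772 = 374.2 kg VSS/d.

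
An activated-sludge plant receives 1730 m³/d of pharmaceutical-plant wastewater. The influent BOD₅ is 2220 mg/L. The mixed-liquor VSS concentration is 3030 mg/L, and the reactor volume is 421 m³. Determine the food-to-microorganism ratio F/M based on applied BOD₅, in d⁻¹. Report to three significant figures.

F/M ≈ 3.01 d⁻¹

F/M = Q·S₀ / (V·X) = 1730 × 2220 / (421.0 × 3030) = 3.011 g BOD₅·(g VSS·d)⁻¹.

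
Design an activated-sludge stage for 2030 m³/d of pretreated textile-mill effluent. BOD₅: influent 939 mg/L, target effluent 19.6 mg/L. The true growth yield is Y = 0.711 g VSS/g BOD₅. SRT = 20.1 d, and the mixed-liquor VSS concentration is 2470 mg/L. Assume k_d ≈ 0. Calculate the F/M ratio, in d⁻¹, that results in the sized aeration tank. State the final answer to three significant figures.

F/M ≈ 0.0715 d⁻¹

Biomass mass balance (decay neglected): V·X = Y·Q·(S₀ − S)·θ_c, so V = 0.711 × 2030 × (939 − 19.6) × 20.1 / 2470 = 10799 m³.
F/M = applied load / biomass = Q·S₀/(V·X) = 2030 × 939 / (10799 × 2470) = 0.07147 d⁻¹.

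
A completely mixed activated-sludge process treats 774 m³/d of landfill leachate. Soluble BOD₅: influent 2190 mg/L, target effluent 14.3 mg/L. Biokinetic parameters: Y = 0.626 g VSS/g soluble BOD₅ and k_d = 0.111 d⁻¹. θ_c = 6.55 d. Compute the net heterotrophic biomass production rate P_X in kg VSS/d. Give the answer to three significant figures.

Correct the yield for decay: Y_obs = Y/(1 + k_d θ_c) = 0.626 / (1 + 0.111 × 6.55) = 0.626 / 1.727 = 0.3625.
Q·(S₀ − S) = 774 × (2190 − 14.3) × 10⁻³ = 1684 kg/d removed.
Biomass produced: P_X = Y_obs·Q·ΔS = 0.3625 × 1684 ≈ 610.4 kg VSS/d.

P_X ≈ 610 kg VSS/d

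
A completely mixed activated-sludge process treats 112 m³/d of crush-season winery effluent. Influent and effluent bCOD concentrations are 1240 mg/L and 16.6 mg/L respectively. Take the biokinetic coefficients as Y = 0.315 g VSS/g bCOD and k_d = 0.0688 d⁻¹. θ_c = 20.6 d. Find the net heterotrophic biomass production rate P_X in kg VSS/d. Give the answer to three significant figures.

Y_obs = Y / (1 + k_d θ_c) = 0.315 / (1 + 0.0688 × 20.6) = 0.315 / 2.417 = 0.1303.
ΔS = 1240 − 16.6 = 1223 mg/L, so the substrate removal rate is 112 × 1223/1000 = 137.0 kg bCOD/d.
Net biomass production P_X = Y_obs × Q·(S₀ − S) = 0.1303 × 137.0 = 17.86 kg VSS/d.

P_X ≈ 17.9 kg VSS/d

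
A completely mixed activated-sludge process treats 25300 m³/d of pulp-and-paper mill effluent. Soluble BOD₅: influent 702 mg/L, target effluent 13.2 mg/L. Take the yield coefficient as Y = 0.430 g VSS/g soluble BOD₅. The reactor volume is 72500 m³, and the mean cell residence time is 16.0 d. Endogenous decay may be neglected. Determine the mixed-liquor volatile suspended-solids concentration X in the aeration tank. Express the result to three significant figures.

X ≈ 1650 mg/L

X = Y·Q·ΔS·θ_c / V = 0.430 × 25300 × (702 − 13.2) × 16.0 / 72500 = 1654 mg/L.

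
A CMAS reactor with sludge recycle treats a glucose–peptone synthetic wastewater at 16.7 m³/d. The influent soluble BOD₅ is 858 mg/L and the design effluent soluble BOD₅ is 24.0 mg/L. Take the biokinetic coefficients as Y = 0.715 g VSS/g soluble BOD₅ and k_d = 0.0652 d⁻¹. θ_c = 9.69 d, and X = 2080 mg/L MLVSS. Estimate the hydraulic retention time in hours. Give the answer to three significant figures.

From the SRT design equation V = Y Q (S₀−S) θ_c / [X (1 + k_d θ_c)] = 0.715 × 16.7 × (858 − 24.0) × 9.69 / [2080 × (1 + 0.0652 × 9.69)] = 9.65×10^4 / 3394 = 28.43 m³.
HRT = V/Q = 28.43 m³ / 16.7 m³·d⁻¹ = 1.702 d × 24 = 40.86 h.

τ ≈ 40.9 h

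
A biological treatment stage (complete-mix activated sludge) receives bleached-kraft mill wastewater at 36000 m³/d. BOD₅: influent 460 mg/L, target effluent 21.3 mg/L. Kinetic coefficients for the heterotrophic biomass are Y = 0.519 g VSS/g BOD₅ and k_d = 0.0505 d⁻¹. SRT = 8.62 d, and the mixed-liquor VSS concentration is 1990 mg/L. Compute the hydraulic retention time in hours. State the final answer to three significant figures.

From the SRT design equation V = Y Q (S₀−S) θ_c / [X (1 + k_d θ_c)] = 0.519 × 36000 × (460 − 21.3) × 8.62 / [1990 × (1 + 0.0505 × 8.62)] = 7.07×10^7 / 2856 = 24737 m³.
τ = V/Q = 24737/36000 = 0.6871 d, or 16.49 h.

τ ≈ 16.5 h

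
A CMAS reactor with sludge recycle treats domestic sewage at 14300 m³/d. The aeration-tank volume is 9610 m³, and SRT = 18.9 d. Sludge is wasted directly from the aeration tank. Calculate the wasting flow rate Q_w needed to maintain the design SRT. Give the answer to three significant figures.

Q_w ≈ 508 m³/d

For wasting at MLVSS concentration, Q_w = V/θ_c = 9610/18.9 = 508.5 m³/d.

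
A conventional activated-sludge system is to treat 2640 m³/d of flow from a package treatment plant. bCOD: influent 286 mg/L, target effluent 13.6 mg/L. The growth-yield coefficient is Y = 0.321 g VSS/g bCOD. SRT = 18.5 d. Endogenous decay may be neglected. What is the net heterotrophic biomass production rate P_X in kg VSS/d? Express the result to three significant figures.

No decay correction is needed, so Y_obs = Y = 0.321.
Substrate removed = Q·(S₀ − S) = 2640 m³/d × (286 − 13.6) g/m³ = 7.19×10^5 g/d = 719.1 kg/d.
Net biomass production P_X = Y_obs × Q·(S₀ − S) = 0.3210 × 719.1 = 230.8 kg VSS/d.

P_X ≈ 231 kg VSS/d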